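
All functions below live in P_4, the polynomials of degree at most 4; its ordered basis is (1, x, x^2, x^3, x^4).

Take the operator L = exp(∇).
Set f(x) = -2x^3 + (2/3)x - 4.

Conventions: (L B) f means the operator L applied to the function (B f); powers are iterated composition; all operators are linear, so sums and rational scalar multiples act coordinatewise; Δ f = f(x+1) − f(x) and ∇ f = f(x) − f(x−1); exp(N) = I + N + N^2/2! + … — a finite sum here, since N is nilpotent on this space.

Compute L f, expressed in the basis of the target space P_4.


order-1 term: -6x^2 + 6x - 4/3
order-2 term: -6x + 6
order-3 term: -2
the series for exp(∇) f terminates at order 3
exp(∇) f = -2x^3 - 6x^2 + (2/3)x - 4/3

g(x) = -2x^3 - 6x^2 + (2/3)x - 4/3


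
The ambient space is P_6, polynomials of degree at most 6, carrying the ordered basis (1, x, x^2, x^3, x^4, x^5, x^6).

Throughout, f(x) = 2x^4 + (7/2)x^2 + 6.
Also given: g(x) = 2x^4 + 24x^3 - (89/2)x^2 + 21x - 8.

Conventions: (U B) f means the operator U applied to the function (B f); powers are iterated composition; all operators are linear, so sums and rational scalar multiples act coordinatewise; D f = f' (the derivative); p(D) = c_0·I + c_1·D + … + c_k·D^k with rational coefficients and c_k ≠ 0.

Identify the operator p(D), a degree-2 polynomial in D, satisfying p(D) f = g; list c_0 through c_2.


c_0 = 1, c_1 = 3, c_2 = -2

D^0 f = 2x^4 + (7/2)x^2 + 6
D^1 f = 8x^3 + 7x
D^2 f = 24x^2 + 7
matching coefficients of g against c_0 f + c_1 Df + … from the top degree down determines the c_i
solution: c_0 = 1, c_1 = 3, c_2 = -2


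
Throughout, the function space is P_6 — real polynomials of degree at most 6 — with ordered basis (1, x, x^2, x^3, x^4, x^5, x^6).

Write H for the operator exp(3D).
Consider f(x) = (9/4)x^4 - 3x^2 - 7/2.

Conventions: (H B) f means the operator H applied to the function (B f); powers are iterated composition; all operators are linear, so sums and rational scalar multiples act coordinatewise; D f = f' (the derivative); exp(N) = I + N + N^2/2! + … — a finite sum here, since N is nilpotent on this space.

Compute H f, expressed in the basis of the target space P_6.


order-1 term: 27x^3 - 18x
order-2 term: (243/2)x^2 - 27
order-3 term: 243x
order-4 term: 729/4
the series for exp(3D) f terminates at order 4
exp(3D) f = (9/4)x^4 + 27x^3 + (237/2)x^2 + 225x + 607/4

the result is g(x) = (9/4)x^4 + 27x^3 + (237/2)x^2 + 225x + 607/4


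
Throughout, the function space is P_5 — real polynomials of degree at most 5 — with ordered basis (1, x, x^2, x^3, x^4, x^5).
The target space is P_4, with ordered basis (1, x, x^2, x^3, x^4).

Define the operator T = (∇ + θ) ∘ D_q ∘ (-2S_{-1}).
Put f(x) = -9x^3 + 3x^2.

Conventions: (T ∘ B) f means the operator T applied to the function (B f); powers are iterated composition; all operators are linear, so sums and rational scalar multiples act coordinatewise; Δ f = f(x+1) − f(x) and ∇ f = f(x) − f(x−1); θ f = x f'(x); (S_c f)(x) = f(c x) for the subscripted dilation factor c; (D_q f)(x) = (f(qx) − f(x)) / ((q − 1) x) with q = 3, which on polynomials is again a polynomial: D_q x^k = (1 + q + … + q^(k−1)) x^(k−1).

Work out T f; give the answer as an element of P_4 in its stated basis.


the result is g(x) = -468x^2 - 492x + 210

S_{-1} f = 9x^3 + 3x^2
(-2S_{-1}) f = -18x^3 - 6x^2
D_q (-2S_{-1}) f = -234x^2 - 24x
∇ D_q (-2S_{-1}) f = -468x + 210
θ D_q (-2S_{-1}) f = -468x^2 - 24x
(∇ + θ) D_q (-2S_{-1}) f = -468x^2 - 492x + 210


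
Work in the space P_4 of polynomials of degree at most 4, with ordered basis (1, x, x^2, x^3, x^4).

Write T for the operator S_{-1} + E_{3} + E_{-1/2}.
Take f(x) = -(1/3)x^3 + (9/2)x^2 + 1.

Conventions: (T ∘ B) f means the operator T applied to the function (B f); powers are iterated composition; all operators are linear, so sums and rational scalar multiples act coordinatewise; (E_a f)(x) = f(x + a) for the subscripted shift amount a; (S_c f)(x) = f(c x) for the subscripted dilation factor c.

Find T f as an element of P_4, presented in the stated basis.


the image equals g(x) = -(1/3)x^3 + 11x^2 + (53/4)x + 107/3

S_{-1} f = (1/3)x^3 + (9/2)x^2 + 1
E_{3} f = -(1/3)x^3 + (3/2)x^2 + 18x + 65/2
E_{-1/2} f = -(1/3)x^3 + 5x^2 - (19/4)x + 13/6
(S_{-1} + E_{3} + E_{-1/2}) f = -(1/3)x^3 + 11x^2 + (53/4)x + 107/3


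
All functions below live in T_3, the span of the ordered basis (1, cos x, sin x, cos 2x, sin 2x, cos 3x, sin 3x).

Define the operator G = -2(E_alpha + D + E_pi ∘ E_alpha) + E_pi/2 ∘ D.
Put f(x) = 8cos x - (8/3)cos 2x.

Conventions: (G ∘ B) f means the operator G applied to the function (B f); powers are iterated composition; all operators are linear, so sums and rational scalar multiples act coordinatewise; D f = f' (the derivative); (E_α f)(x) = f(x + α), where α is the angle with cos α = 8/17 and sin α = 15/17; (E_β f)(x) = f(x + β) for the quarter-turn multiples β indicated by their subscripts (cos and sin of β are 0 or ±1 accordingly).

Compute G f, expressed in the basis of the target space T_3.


the result is g(x) = -8cos x + 16sin x - (5152/867)cos 2x - (7184/289)sin 2x

E_alpha f = (64/17)cos x - (120/17)sin x + (1288/867)cos 2x + (640/289)sin 2x
D f = -8sin x + (16/3)sin 2x
E_alpha f = (64/17)cos x - (120/17)sin x + (1288/867)cos 2x + (640/289)sin 2x
E_pi E_alpha f = -(64/17)cos x + (120/17)sin x + (1288/867)cos 2x + (640/289)sin 2x
(E_alpha + D + E_pi ∘ E_alpha) f = -8sin x + (2576/867)cos 2x + (8464/867)sin 2x
(-2(E_alpha + D + E_pi ∘ E_alpha)) f = 16sin x - (5152/867)cos 2x - (16928/867)sin 2x
D f = -8sin x + (16/3)sin 2x
E_pi/2 D f = -8cos x - (16/3)sin 2x
(-2(E_alpha + D + E_pi ∘ E_alpha) + E_pi/2 ∘ D) f = -8cos x + 16sin x - (5152/867)cos 2x - (7184/289)sin 2x


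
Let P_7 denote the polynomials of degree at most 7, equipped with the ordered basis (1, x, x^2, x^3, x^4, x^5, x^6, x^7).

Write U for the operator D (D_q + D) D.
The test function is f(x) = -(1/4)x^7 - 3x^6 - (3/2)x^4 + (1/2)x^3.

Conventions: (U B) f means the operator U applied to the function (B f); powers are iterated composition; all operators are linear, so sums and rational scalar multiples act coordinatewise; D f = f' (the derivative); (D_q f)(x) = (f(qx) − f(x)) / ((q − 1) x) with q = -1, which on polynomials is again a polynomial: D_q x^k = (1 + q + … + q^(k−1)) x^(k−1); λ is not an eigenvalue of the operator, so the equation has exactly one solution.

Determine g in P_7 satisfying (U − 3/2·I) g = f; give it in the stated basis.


the image equals g(x) = (1/6)x^7 + 2x^6 + (73/3)x^4 + (575/3)x^3 + (4672/9)x + 2300/3

write g with unknown coordinates in the stated basis and equate coefficients in (U − 3/2·I) g = f
solving from the highest basis element down gives g = (1/6)x^7 + 2x^6 + (73/3)x^4 + (575/3)x^3 + (4672/9)x + 2300/3
check: U g = 35x^4 + 288x^3 + (2336/3)x + 1150
so U g − 3/2·g = -(1/4)x^7 - 3x^6 - (3/2)x^4 + (1/2)x^3 = f ✓


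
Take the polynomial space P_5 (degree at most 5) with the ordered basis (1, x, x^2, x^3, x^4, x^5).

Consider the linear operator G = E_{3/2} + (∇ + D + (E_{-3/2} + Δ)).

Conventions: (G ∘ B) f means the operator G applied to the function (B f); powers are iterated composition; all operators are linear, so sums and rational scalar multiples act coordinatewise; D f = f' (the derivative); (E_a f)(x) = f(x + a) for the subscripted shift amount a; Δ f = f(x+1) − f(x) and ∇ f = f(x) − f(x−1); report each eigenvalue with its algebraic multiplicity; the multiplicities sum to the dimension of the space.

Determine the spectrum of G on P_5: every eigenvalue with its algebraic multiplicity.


image of 1: 2
image of x: 2x + 3
image of x^2: 2x^2 + 6x + 9/2
image of x^3: 2x^3 + 9x^2 + (27/2)x + 2
image of x^4: 2x^4 + 12x^3 + 27x^2 + 8x + 81/8
image of x^5: 2x^5 + 15x^4 + 45x^3 + 20x^2 + (405/8)x + 2
the matrix is upper triangular; its diagonal is (2, 2, 2, 2, 2, 2)
for a triangular matrix the eigenvalues are the diagonal entries, with algebraic multiplicity their repetition count

λ = 2 (multiplicity 6)


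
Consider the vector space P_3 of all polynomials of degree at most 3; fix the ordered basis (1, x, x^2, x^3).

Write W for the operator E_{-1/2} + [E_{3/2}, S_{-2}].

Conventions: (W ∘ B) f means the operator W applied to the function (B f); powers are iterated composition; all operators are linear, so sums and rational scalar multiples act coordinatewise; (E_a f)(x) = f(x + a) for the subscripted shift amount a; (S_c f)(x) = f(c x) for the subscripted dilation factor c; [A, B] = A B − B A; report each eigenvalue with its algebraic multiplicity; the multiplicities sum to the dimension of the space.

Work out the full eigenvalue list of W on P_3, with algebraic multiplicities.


λ = 1 (multiplicity 4)

image of 1: 1
image of x: x - 5
image of x^2: x^2 + 17x + 7
image of x^3: x^3 - (111/2)x^2 - (159/4)x - 61/2
the matrix is upper triangular; its diagonal is (1, 1, 1, 1)
for a triangular matrix the eigenvalues are the diagonal entries, with algebraic multiplicity their repetition count


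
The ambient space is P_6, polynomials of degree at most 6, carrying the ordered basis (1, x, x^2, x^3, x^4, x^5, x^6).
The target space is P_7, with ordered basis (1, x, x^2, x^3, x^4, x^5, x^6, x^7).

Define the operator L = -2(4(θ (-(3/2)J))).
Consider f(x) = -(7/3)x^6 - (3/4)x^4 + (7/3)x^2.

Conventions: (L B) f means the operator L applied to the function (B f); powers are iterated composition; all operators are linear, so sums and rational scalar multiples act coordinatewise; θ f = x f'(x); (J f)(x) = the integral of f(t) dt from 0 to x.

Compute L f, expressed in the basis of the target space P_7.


J f = -(1/3)x^7 - (3/20)x^5 + (7/9)x^3
(-(3/2)J) f = (1/2)x^7 + (9/40)x^5 - (7/6)x^3
θ (-(3/2)J) f = (7/2)x^7 + (9/8)x^5 - (7/2)x^3
(4(θ (-(3/2)J))) f = 14x^7 + (9/2)x^5 - 14x^3
(-2(4(θ (-(3/2)J)))) f = -28x^7 - 9x^5 + 28x^3

the result is g(x) = -28x^7 - 9x^5 + 28x^3


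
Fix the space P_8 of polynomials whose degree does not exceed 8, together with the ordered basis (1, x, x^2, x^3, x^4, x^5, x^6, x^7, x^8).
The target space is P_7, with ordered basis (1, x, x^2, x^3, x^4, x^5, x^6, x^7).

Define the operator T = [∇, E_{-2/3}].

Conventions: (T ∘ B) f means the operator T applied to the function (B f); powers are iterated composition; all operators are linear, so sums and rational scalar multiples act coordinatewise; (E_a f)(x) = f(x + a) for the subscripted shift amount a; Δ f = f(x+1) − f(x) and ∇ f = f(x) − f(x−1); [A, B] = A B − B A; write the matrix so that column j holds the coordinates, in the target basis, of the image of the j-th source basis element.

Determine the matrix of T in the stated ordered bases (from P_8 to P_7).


image of 1: 0
image of x: 0
image of x^2: 0
image of x^3: 0
image of x^4: 0
image of x^5: 0
image of x^6: 0
image of x^7: 0
image of x^8: 0
each image's coordinates form column j of the matrix

the matrix is [[0, 0, 0, 0, 0, 0, 0, 0, 0]; [0, 0, 0, 0, 0, 0, 0, 0, 0]; [0, 0, 0, 0, 0, 0, 0, 0, 0]; [0, 0, 0, 0, 0, 0, 0, 0, 0]; [0, 0, 0, 0, 0, 0, 0, 0, 0]; [0, 0, 0, 0, 0, 0, 0, 0, 0]; [0, 0, 0, 0, 0, 0, 0, 0, 0]; [0, 0, 0, 0, 0, 0, 0, 0, 0]] (rows listed top to bottom)


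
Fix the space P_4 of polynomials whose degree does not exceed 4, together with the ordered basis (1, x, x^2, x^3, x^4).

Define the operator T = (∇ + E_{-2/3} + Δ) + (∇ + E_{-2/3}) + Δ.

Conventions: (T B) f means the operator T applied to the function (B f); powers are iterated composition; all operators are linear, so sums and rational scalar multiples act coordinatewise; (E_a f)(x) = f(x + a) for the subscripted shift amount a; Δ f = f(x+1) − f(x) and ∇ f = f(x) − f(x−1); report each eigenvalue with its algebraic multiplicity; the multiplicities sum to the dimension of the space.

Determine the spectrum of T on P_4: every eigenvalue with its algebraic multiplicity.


image of 1: 2
image of x: 2x + 8/3
image of x^2: 2x^2 + (16/3)x + 8/9
image of x^3: 2x^3 + 8x^2 + (8/3)x + 92/27
image of x^4: 2x^4 + (32/3)x^3 + (16/3)x^2 + (368/27)x + 32/81
the matrix is upper triangular; its diagonal is (2, 2, 2, 2, 2)
for a triangular matrix the eigenvalues are the diagonal entries, with algebraic multiplicity their repetition count

λ = 2 (multiplicity 5)


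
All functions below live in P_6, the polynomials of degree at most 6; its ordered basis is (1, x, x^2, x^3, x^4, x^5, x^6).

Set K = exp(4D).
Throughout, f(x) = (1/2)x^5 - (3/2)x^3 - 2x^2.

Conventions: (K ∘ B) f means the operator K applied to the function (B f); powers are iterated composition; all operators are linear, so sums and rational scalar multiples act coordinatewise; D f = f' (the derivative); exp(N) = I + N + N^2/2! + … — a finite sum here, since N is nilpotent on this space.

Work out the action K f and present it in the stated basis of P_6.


order-1 term: 10x^4 - 18x^2 - 16x
order-2 term: 80x^3 - 72x - 32
order-3 term: 320x^2 - 96
order-4 term: 640x
order-5 term: 512
the series for exp(4D) f terminates at order 5
exp(4D) f = (1/2)x^5 + 10x^4 + (157/2)x^3 + 300x^2 + 552x + 384

the result is g(x) = (1/2)x^5 + 10x^4 + (157/2)x^3 + 300x^2 + 552x + 384


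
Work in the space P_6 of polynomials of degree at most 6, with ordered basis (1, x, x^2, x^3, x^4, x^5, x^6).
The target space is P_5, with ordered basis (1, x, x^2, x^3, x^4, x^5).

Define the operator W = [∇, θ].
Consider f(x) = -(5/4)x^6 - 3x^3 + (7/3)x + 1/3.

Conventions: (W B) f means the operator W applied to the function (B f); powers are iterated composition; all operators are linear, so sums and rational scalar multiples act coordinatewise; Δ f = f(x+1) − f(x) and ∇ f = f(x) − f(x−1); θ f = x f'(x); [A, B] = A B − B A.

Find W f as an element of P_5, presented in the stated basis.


θ f = -(15/2)x^6 - 9x^3 + (7/3)x
∇ θ f = -45x^5 + (225/2)x^4 - 150x^3 + (171/2)x^2 - 18x + 5/6
∇ f = -(15/2)x^5 + (75/4)x^4 - 25x^3 + (39/4)x^2 + (3/2)x + 7/12
θ ∇ f = -(75/2)x^5 + 75x^4 - 75x^3 + (39/2)x^2 + (3/2)x
[∇, θ] f = -(15/2)x^5 + (75/2)x^4 - 75x^3 + 66x^2 - (39/2)x + 5/6

the image equals g(x) = -(15/2)x^5 + (75/2)x^4 - 75x^3 + 66x^2 - (39/2)x + 5/6


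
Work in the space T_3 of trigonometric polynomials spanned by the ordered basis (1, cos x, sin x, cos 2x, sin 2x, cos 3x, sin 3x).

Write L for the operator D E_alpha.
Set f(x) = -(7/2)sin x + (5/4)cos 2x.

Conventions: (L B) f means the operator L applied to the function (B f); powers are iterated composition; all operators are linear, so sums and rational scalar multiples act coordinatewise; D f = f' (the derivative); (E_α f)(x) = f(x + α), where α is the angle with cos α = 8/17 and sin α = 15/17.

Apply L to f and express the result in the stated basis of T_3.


E_alpha f = -(105/34)cos x - (28/17)sin x - (805/1156)cos 2x - (300/289)sin 2x
D E_alpha f = -(28/17)cos x + (105/34)sin x - (600/289)cos 2x + (805/578)sin 2x

the image equals g(x) = -(28/17)cos x + (105/34)sin x - (600/289)cos 2x + (805/578)sin 2x


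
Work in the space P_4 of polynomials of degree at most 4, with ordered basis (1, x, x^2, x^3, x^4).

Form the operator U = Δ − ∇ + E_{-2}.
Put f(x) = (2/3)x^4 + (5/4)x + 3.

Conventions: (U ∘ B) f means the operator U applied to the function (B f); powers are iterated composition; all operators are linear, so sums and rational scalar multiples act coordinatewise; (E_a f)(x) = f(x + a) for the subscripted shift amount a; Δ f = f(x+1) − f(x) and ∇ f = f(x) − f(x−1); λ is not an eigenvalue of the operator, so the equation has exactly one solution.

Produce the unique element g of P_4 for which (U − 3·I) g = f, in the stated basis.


write g with unknown coordinates in the stated basis and equate coefficients in (U − 3·I) g = f
solving from the highest basis element down gives g = -(1/3)x^4 + (4/3)x^3 - 10x^2 + (881/24)x - 1837/24
check: U g = -(1/3)x^4 + 4x^3 - 30x^2 + (891/8)x - 1813/8
so U g − 3·g = (2/3)x^4 + (5/4)x + 3 = f ✓

the result is g(x) = -(1/3)x^4 + (4/3)x^3 - 10x^2 + (881/24)x - 1837/24


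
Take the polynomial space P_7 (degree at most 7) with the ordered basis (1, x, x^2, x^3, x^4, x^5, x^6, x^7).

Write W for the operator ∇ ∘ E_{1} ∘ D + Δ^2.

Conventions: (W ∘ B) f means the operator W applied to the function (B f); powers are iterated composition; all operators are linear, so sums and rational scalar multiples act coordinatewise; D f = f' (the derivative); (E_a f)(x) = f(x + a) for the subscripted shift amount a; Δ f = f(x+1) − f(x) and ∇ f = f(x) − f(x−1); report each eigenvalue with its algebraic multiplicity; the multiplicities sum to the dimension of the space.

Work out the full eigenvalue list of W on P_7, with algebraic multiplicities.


λ = 0 (multiplicity 8)

image of 1: 0
image of x: 0
image of x^2: 4
image of x^3: 12x + 9
image of x^4: 24x^2 + 36x + 18
image of x^5: 40x^3 + 90x^2 + 90x + 35
image of x^6: 60x^4 + 180x^3 + 270x^2 + 210x + 68
image of x^7: 84x^5 + 315x^4 + 630x^3 + 735x^2 + 476x + 133
the matrix is upper triangular; its diagonal is (0, 0, 0, 0, 0, 0, 0, 0)
for a triangular matrix the eigenvalues are the diagonal entries, with algebraic multiplicity their repetition count


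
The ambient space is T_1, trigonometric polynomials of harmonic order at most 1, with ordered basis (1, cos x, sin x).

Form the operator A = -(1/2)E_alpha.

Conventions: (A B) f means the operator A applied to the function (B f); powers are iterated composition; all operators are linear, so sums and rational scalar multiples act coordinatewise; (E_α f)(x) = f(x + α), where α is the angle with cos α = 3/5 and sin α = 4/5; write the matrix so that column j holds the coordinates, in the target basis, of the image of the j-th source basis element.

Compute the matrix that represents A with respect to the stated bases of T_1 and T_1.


image of 1: -1/2
image of cos x: -(3/10)cos x + (2/5)sin x
image of sin x: -(2/5)cos x - (3/10)sin x
each image's coordinates form column j of the matrix

the matrix is [[-1/2, 0, 0]; [0, -3/10, -2/5]; [0, 2/5, -3/10]] (rows listed top to bottom)


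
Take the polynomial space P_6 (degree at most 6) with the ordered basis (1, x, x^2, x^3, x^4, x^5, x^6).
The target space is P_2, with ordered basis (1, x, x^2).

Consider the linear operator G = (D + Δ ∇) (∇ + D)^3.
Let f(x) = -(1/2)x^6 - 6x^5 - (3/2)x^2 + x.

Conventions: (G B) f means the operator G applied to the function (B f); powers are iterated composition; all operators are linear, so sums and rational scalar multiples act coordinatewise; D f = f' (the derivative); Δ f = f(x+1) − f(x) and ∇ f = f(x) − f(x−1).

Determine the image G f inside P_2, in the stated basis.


g(x) = -1440x^2 - 6480x - 540

∇ f = -3x^5 - (45/2)x^4 + 50x^3 - (105/2)x^2 + 24x - 3
D f = -3x^5 - 30x^4 - 3x + 1
(∇ + D) f = -6x^5 - (105/2)x^4 + 50x^3 - (105/2)x^2 + 21x - 2
∇ (∇ + D) f = -30x^4 - 150x^3 + 405x^2 - 435x + 170
D (∇ + D) f = -30x^4 - 210x^3 + 150x^2 - 105x + 21
(∇ + D) (∇ + D) f = -60x^4 - 360x^3 + 555x^2 - 540x + 191
∇ (∇ + D) (∇ + D) f = -240x^3 - 720x^2 + 1950x - 1395
D (∇ + D) (∇ + D) f = -240x^3 - 1080x^2 + 1110x - 540
(∇ + D) (∇ + D) (∇ + D) f = -480x^3 - 1800x^2 + 3060x - 1935
D (∇ + D)^3 f = -1440x^2 - 3600x + 3060
∇ (∇ + D)^3 f = -1440x^2 - 2160x + 4380
Δ ∇ (∇ + D)^3 f = -2880x - 3600
(D + Δ ∇) (∇ + D)^3 f = -1440x^2 - 6480x - 540


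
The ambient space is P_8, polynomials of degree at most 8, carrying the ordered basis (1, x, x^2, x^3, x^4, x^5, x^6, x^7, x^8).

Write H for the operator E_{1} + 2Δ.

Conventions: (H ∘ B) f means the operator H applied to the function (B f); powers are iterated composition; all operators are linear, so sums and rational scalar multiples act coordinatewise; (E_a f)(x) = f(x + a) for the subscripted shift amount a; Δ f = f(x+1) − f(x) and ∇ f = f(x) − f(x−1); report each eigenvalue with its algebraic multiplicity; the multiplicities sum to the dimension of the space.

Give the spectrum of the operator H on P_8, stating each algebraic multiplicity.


image of 1: 1
image of x: x + 3
image of x^2: x^2 + 6x + 3
image of x^3: x^3 + 9x^2 + 9x + 3
image of x^4: x^4 + 12x^3 + 18x^2 + 12x + 3
image of x^5: x^5 + 15x^4 + 30x^3 + 30x^2 + 15x + 3
image of x^6: x^6 + 18x^5 + 45x^4 + 60x^3 + 45x^2 + 18x + 3
image of x^7: x^7 + 21x^6 + 63x^5 + 105x^4 + 105x^3 + 63x^2 + 21x + 3
image of x^8: x^8 + 24x^7 + 84x^6 + 168x^5 + 210x^4 + 168x^3 + 84x^2 + 24x + 3
the matrix is upper triangular; its diagonal is (1, 1, 1, 1, 1, 1, 1, 1, 1)
for a triangular matrix the eigenvalues are the diagonal entries, with algebraic multiplicity their repetition count

λ = 1 (multiplicity 9)


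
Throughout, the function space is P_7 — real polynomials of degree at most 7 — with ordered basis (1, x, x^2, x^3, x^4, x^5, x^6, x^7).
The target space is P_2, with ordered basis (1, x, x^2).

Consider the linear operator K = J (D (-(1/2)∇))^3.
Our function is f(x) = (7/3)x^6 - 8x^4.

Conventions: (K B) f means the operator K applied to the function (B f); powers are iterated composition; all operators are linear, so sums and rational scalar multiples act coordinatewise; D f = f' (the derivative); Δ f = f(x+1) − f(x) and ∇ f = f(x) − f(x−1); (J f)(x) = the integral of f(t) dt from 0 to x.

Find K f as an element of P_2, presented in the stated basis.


the image equals g(x) = -210x

∇ f = 14x^5 - 35x^4 + (44/3)x^3 + 13x^2 - 18x + 17/3
(-(1/2)∇) f = -7x^5 + (35/2)x^4 - (22/3)x^3 - (13/2)x^2 + 9x - 17/6
D (-(1/2)∇) f = -35x^4 + 70x^3 - 22x^2 - 13x + 9
∇ (D (-(1/2)∇)) f = -140x^3 + 420x^2 - 394x + 114
(-(1/2)∇) (D (-(1/2)∇)) f = 70x^3 - 210x^2 + 197x - 57
D (-(1/2)∇) (D (-(1/2)∇)) f = 210x^2 - 420x + 197
∇ (D (-(1/2)∇)) (D (-(1/2)∇)) f = 420x - 630
(-(1/2)∇) (D (-(1/2)∇)) (D (-(1/2)∇)) f = -210x + 315
D (-(1/2)∇) (D (-(1/2)∇)) (D (-(1/2)∇)) f = -210
J (D (-(1/2)∇))^3 f = -210x


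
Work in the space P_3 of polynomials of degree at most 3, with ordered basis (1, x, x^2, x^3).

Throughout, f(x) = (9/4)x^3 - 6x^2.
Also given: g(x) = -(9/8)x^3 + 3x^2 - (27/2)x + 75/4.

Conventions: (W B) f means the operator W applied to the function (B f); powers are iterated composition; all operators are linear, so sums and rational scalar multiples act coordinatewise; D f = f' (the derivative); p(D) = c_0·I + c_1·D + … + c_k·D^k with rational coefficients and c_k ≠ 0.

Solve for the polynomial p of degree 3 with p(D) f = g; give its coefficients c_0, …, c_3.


p(D) = -(1/2)·I − D^2 + (1/2)·D^3, i.e. c_0 = -1/2, c_1 = 0, c_2 = -1, c_3 = 1/2

D^0 f = (9/4)x^3 - 6x^2
D^1 f = (27/4)x^2 - 12x
D^2 f = (27/2)x - 12
D^3 f = 27/2
matching coefficients of g against c_0 f + c_1 Df + … from the top degree down determines the c_i
solution: c_0 = -1/2, c_1 = 0, c_2 = -1, c_3 = 1/2


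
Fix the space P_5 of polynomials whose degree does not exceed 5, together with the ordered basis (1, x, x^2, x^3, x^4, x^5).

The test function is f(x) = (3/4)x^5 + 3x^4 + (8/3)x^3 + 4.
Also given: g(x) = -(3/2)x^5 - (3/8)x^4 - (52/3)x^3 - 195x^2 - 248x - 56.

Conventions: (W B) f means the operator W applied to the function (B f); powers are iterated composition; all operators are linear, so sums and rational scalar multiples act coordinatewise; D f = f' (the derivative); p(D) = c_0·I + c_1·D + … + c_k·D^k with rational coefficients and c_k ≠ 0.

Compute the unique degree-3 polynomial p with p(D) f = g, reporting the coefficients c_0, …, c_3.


c_0 = -2, c_1 = 3/2, c_2 = -2, c_3 = -3

D^0 f = (3/4)x^5 + 3x^4 + (8/3)x^3 + 4
D^1 f = (15/4)x^4 + 12x^3 + 8x^2
D^2 f = 15x^3 + 36x^2 + 16x
D^3 f = 45x^2 + 72x + 16
matching coefficients of g against c_0 f + c_1 Df + … from the top degree down determines the c_i
solution: c_0 = -2, c_1 = 3/2, c_2 = -2, c_3 = -3


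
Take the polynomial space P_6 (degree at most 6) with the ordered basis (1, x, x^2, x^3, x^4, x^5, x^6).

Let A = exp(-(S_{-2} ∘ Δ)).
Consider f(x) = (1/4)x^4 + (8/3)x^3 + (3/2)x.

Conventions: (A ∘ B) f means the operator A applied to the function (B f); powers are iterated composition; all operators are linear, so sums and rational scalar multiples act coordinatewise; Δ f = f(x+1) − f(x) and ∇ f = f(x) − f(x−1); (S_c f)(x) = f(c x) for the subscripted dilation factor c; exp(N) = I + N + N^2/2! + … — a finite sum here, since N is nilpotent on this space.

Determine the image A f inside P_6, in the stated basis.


the image equals g(x) = (1/4)x^4 + (32/3)x^3 - 86x^2 - (193/2)x + 611/12

order-1 term: 8x^3 - 38x^2 + 18x - 53/12
order-2 term: -48x^2 - 52x + 6
order-3 term: -64x + 100/3
order-4 term: 16
the series for exp(-(S_{-2} ∘ Δ)) f terminates at order 4
exp(-(S_{-2} ∘ Δ)) f = (1/4)x^4 + (32/3)x^3 - 86x^2 - (193/2)x + 611/12


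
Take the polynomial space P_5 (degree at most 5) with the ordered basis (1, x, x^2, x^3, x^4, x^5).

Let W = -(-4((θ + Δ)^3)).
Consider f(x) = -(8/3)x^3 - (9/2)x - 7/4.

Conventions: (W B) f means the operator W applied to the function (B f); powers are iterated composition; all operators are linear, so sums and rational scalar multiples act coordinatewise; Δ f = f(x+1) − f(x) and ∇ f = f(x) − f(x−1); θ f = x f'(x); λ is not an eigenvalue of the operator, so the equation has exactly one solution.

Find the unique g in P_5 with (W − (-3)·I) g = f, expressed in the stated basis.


write g with unknown coordinates in the stated basis and equate coefficients in (W − (-3)·I) g = f
solving from the highest basis element down gives g = -(8/333)x^3 + (608/3885)x^2 - (2241/2590)x - 2657/15540
check: W g = -(96/37)x^3 - (608/1295)x^2 - (2466/1295)x - 1602/1295
so W g − (-3)·g = -(8/3)x^3 - (9/2)x - 7/4 = f ✓

g(x) = -(8/333)x^3 + (608/3885)x^2 - (2241/2590)x - 2657/15540


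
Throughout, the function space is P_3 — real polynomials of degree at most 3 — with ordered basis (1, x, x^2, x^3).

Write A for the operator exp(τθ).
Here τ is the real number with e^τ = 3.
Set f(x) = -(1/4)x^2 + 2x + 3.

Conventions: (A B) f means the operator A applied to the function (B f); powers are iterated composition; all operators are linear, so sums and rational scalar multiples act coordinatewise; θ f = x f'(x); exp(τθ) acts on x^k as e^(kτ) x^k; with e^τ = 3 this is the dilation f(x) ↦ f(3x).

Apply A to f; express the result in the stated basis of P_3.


the image equals g(x) = -(9/4)x^2 + 6x + 3

exp(τθ) x^k = e^(kτ) x^k; with e^τ = 3 this sends x^k to 3^k x^k
x ↦ 3 x
x^2 ↦ 9 x^2
applying this coordinatewise to f: exp(τθ) f = -(9/4)x^2 + 6x + 3


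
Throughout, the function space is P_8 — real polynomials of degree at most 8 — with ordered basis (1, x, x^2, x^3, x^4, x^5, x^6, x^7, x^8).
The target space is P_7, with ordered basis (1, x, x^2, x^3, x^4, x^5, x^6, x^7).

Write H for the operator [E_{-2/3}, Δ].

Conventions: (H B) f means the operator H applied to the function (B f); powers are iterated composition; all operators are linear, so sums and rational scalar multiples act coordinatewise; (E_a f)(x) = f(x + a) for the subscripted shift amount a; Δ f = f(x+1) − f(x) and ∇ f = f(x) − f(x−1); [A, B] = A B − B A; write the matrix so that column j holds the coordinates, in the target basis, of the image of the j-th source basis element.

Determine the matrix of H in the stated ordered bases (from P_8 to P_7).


the matrix is [[0, 0, 0, 0, 0, 0, 0, 0, 0]; [0, 0, 0, 0, 0, 0, 0, 0, 0]; [0, 0, 0, 0, 0, 0, 0, 0, 0]; [0, 0, 0, 0, 0, 0, 0, 0, 0]; [0, 0, 0, 0, 0, 0, 0, 0, 0]; [0, 0, 0, 0, 0, 0, 0, 0, 0]; [0, 0, 0, 0, 0, 0, 0, 0, 0]; [0, 0, 0, 0, 0, 0, 0, 0, 0]] (rows listed top to bottom)

image of 1: 0
image of x: 0
image of x^2: 0
image of x^3: 0
image of x^4: 0
image of x^5: 0
image of x^6: 0
image of x^7: 0
image of x^8: 0
each image's coordinates form column j of the matrix


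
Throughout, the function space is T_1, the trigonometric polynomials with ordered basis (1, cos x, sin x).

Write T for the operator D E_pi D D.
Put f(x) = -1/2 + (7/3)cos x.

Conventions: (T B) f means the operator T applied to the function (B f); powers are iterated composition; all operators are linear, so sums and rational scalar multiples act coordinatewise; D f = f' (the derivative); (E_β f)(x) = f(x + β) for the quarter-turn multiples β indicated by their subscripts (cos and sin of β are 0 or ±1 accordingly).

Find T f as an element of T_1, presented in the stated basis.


the result is g(x) = -(7/3)sin x

D f = -(7/3)sin x
D D f = -(7/3)cos x
E_pi D D f = (7/3)cos x
D E_pi D D f = -(7/3)sin x


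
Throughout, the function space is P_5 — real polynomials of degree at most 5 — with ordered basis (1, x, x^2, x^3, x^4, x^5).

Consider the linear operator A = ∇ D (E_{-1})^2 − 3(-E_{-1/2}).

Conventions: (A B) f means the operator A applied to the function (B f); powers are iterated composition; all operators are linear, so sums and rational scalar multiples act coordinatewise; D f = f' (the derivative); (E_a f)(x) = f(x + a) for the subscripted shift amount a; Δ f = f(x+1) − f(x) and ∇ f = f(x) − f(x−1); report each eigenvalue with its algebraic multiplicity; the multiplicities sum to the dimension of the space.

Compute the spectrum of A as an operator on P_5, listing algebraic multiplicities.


λ = 3 (multiplicity 6)

image of 1: 3
image of x: 3x - 3/2
image of x^2: 3x^2 - 3x + 11/4
image of x^3: 3x^3 - (9/2)x^2 + (33/4)x - 123/8
image of x^4: 3x^4 - 6x^3 + (33/2)x^2 - (123/2)x + 1219/16
image of x^5: 3x^5 - (15/2)x^4 + (55/2)x^3 - (615/4)x^2 + (6095/16)x - 10403/32
the matrix is upper triangular; its diagonal is (3, 3, 3, 3, 3, 3)
for a triangular matrix the eigenvalues are the diagonal entries, with algebraic multiplicity their repetition count


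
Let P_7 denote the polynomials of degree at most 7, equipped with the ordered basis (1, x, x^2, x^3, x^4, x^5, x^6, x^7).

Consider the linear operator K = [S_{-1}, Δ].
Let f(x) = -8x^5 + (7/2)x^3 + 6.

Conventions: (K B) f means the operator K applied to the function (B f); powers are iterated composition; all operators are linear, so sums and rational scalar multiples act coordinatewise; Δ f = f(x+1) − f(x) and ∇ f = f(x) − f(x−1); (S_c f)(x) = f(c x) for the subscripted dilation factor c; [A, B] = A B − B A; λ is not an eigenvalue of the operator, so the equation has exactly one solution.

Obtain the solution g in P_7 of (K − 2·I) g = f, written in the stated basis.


write g with unknown coordinates in the stated basis and equate coefficients in (K − 2·I) g = f
solving from the highest basis element down gives g = 4x^5 + 20x^4 - (327/4)x^3 - (821/4)x^2 + (661/2)x + 999/4
check: K g = 40x^4 - 160x^3 - (821/2)x^2 + 661x + 1011/2
so K g − 2·g = -8x^5 + (7/2)x^3 + 6 = f ✓

the result is g(x) = 4x^5 + 20x^4 - (327/4)x^3 - (821/4)x^2 + (661/2)x + 999/4


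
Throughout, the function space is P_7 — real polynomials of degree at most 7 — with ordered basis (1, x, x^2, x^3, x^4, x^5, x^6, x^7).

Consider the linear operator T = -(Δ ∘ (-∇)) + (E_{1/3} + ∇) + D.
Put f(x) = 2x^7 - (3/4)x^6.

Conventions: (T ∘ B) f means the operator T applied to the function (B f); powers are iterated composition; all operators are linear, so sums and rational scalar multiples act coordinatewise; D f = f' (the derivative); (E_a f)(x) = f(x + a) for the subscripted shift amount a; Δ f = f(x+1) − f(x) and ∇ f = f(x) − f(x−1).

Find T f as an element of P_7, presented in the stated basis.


∇ f = 14x^6 - (93/2)x^5 + (325/4)x^4 - 85x^3 + (213/4)x^2 - (37/2)x + 11/4
(-∇) f = -14x^6 + (93/2)x^5 - (325/4)x^4 + 85x^3 - (213/4)x^2 + (37/2)x - 11/4
Δ (-∇) f = -84x^5 + (45/2)x^4 - 140x^3 + (45/2)x^2 - 28x + 3/2
(-(Δ ∘ (-∇))) f = 84x^5 - (45/2)x^4 + 140x^3 - (45/2)x^2 + 28x - 3/2
E_{1/3} f = 2x^7 + (47/12)x^6 + (19/6)x^5 + (145/108)x^4 + (25/81)x^3 + (11/324)x^2 + (1/1458)x - 1/8748
∇ f = 14x^6 - (93/2)x^5 + (325/4)x^4 - 85x^3 + (213/4)x^2 - (37/2)x + 11/4
(E_{1/3} + ∇) f = 2x^7 + (215/12)x^6 - (130/3)x^5 + (2230/27)x^4 - (6860/81)x^3 + (4316/81)x^2 - (13486/729)x + 6014/2187
D f = 14x^6 - (9/2)x^5
(-(Δ ∘ (-∇)) + (E_{1/3} + ∇) + D) f = 2x^7 + (383/12)x^6 + (217/6)x^5 + (3245/54)x^4 + (4480/81)x^3 + (4987/162)x^2 + (6926/729)x + 5467/4374

g(x) = 2x^7 + (383/12)x^6 + (217/6)x^5 + (3245/54)x^4 + (4480/81)x^3 + (4987/162)x^2 + (6926/729)x + 5467/4374


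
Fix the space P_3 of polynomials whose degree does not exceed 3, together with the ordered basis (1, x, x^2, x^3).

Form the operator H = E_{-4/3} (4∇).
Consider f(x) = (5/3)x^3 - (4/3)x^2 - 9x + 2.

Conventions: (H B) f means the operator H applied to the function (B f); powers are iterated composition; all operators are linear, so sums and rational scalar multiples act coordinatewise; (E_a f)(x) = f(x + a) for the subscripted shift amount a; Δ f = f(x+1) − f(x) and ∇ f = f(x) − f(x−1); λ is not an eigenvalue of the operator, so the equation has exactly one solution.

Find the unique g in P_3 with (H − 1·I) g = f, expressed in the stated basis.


g(x) = -(5/3)x^3 - (56/3)x^2 - 67x - 586/9

write g with unknown coordinates in the stated basis and equate coefficients in (H − 1·I) g = f
solving from the highest basis element down gives g = -(5/3)x^3 - (56/3)x^2 - 67x - 586/9
check: H g = -20x^2 - 76x - 568/9
so H g − 1·g = (5/3)x^3 - (4/3)x^2 - 9x + 2 = f ✓


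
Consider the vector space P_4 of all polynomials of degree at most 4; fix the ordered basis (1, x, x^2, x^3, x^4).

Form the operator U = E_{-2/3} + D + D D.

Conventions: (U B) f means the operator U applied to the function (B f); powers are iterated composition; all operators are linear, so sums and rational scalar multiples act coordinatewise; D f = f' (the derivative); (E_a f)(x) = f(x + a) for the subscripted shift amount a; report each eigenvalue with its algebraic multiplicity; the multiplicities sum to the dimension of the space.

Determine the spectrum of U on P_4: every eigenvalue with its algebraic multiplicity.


λ = 1 (multiplicity 5)

image of 1: 1
image of x: x + 1/3
image of x^2: x^2 + (2/3)x + 22/9
image of x^3: x^3 + x^2 + (22/3)x - 8/27
image of x^4: x^4 + (4/3)x^3 + (44/3)x^2 - (32/27)x + 16/81
the matrix is upper triangular; its diagonal is (1, 1, 1, 1, 1)
for a triangular matrix the eigenvalues are the diagonal entries, with algebraic multiplicity their repetition count


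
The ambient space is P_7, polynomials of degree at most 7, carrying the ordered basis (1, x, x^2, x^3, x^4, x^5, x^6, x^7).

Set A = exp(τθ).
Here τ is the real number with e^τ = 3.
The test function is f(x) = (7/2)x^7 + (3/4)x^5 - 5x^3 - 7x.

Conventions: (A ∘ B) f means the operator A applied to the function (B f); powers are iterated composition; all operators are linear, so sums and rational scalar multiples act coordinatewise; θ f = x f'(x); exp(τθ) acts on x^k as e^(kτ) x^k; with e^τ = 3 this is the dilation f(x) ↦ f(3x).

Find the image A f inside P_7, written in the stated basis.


exp(τθ) x^k = e^(kτ) x^k; with e^τ = 3 this sends x^k to 3^k x^k
x ↦ 3 x
x^3 ↦ 27 x^3
x^5 ↦ 243 x^5
x^7 ↦ 2187 x^7
applying this coordinatewise to f: exp(τθ) f = (15309/2)x^7 + (729/4)x^5 - 135x^3 - 21x

the result is g(x) = (15309/2)x^7 + (729/4)x^5 - 135x^3 - 21x


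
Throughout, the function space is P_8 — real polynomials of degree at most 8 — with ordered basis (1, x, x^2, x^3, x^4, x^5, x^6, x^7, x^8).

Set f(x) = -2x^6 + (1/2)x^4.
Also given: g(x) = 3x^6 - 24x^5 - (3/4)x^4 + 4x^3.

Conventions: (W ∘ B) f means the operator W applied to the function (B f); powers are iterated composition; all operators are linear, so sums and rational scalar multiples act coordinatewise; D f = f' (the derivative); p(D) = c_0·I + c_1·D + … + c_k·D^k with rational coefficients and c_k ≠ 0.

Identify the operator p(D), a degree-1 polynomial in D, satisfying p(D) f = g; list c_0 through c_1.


D^0 f = -2x^6 + (1/2)x^4
D^1 f = -12x^5 + 2x^3
matching coefficients of g against c_0 f + c_1 Df + … from the top degree down determines the c_i
solution: c_0 = -3/2, c_1 = 2

c_0 = -3/2, c_1 = 2


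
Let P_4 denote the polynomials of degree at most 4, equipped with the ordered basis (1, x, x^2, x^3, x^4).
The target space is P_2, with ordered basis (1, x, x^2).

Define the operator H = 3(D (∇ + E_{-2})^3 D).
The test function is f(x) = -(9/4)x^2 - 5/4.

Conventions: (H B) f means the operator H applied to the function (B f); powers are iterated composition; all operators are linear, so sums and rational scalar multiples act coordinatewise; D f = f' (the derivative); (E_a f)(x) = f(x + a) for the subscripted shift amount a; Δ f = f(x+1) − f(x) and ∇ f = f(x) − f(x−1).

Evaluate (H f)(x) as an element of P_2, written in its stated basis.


D f = -(9/2)x
∇ D f = -9/2
E_{-2} D f = -(9/2)x + 9
(∇ + E_{-2}) D f = -(9/2)x + 9/2
∇ (∇ + E_{-2}) D f = -9/2
E_{-2} (∇ + E_{-2}) D f = -(9/2)x + 27/2
(∇ + E_{-2}) (∇ + E_{-2}) D f = -(9/2)x + 9
∇ (∇ + E_{-2}) (∇ + E_{-2}) D f = -9/2
E_{-2} (∇ + E_{-2}) (∇ + E_{-2}) D f = -(9/2)x + 18
(∇ + E_{-2}) (∇ + E_{-2}) (∇ + E_{-2}) D f = -(9/2)x + 27/2
D (∇ + E_{-2})^3 D f = -9/2
(3(D (∇ + E_{-2})^3 D)) f = -27/2

the result is g(x) = -27/2


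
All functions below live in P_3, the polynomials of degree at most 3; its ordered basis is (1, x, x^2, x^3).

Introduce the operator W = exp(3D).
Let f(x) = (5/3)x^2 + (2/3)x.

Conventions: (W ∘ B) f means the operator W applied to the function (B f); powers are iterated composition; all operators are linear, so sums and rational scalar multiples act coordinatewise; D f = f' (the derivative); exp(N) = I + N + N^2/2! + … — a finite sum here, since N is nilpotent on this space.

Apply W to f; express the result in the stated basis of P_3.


the result is g(x) = (5/3)x^2 + (32/3)x + 17

order-1 term: 10x + 2
order-2 term: 15
the series for exp(3D) f terminates at order 2
exp(3D) f = (5/3)x^2 + (32/3)x + 17


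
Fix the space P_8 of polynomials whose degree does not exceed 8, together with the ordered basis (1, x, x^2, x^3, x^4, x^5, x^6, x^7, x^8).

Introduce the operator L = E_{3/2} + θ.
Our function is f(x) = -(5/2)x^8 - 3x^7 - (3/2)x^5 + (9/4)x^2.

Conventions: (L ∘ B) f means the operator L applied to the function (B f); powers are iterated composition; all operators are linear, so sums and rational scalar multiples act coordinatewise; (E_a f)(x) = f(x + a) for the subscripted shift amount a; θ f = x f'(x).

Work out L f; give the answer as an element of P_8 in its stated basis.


the image equals g(x) = -(45/2)x^8 - 54x^7 - 189x^6 - (2493/4)x^5 - (20025/16)x^4 - (26055/16)x^3 - (10557/8)x^2 - (39177/64)x - 62289/512

E_{3/2} f = -(5/2)x^8 - 33x^7 - 189x^6 - (2463/4)x^5 - (20025/16)x^4 - (26055/16)x^3 - (10593/8)x^2 - (39177/64)x - 62289/512
θ f = -20x^8 - 21x^7 - (15/2)x^5 + (9/2)x^2
(E_{3/2} + θ) f = -(45/2)x^8 - 54x^7 - 189x^6 - (2493/4)x^5 - (20025/16)x^4 - (26055/16)x^3 - (10557/8)x^2 - (39177/64)x - 62289/512


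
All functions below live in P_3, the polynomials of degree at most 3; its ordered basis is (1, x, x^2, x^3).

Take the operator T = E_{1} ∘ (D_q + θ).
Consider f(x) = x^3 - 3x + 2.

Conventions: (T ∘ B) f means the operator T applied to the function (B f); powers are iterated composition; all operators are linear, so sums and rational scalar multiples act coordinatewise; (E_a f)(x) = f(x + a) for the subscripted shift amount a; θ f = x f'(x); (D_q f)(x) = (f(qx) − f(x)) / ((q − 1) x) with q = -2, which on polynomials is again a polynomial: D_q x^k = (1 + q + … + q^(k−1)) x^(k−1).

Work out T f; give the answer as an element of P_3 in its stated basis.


D_q f = 3x^2 - 3
θ f = 3x^3 - 3x
(D_q + θ) f = 3x^3 + 3x^2 - 3x - 3
E_{1} (D_q + θ) f = 3x^3 + 12x^2 + 12x

the result is g(x) = 3x^3 + 12x^2 + 12x


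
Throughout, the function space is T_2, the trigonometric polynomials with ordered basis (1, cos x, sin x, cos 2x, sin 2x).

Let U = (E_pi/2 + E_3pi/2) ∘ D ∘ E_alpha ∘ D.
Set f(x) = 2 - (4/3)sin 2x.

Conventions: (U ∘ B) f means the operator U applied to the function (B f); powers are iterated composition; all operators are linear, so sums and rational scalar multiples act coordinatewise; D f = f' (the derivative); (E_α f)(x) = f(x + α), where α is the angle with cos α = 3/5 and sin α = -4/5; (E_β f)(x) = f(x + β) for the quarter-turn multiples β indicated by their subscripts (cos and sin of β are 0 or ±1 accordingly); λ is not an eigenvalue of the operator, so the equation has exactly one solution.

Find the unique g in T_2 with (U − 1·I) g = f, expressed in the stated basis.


write g with unknown coordinates in the stated basis and equate coefficients in (U − 1·I) g = f
solving from the highest basis element down gives g = -2 - (256/1737)cos 2x + (12/193)sin 2x
check: U g = -(256/1737)cos 2x - (736/579)sin 2x
so U g − 1·g = 2 - (4/3)sin 2x = f ✓

the result is g(x) = -2 - (256/1737)cos 2x + (12/193)sin 2x
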